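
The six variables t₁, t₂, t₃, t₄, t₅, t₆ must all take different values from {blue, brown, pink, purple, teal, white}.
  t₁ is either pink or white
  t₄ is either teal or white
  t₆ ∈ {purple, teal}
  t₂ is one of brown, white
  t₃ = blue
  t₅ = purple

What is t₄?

white

t₃ must be blue (only option left).
t₅ has just one choice, so t₅ = purple. Remove purple from t₆.
t₆'s domain is down to {teal}, so t₆ = teal. So t₄ can't be teal.
So t₄ = white.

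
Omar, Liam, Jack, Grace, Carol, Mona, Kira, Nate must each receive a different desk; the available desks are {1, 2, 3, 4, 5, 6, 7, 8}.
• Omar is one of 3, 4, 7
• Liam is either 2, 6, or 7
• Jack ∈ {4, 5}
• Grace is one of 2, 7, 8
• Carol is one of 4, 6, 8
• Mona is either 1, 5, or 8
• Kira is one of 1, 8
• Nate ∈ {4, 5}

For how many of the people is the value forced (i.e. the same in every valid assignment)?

Among the 8 variables, 3 fits only Omar (and all 8 values in {1, 2, 3, 4, 5, 6, 7, 8} must be used), so Omar = 3.
Jack and Nate share exactly the 2 values {4, 5}; by pigeonhole those values go to them, so strike 4, 5 from Carol, Mona.
Mona and Kira between them cover only {1, 8} — a naked pair. Remove those values from Grace, Carol.
Carol must be 6 (only option left). Remove 6 from Liam.
Determined: Omar=3, Carol=6. The other people each still have more than one consistent value. That makes 2.

2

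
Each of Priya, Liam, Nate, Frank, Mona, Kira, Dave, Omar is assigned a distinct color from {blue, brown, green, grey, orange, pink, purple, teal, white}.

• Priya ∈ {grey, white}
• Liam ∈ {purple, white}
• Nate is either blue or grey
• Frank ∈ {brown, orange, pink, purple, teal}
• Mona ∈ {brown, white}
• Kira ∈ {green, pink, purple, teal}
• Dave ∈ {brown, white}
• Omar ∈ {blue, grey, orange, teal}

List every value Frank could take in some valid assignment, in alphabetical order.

Mona and Dave between them cover only {brown, white} — a naked pair. Remove those values from Priya, Liam, Frank.
Priya has just one choice, so Priya = grey. Remove grey from Nate, Omar.
Liam must be purple (only option left). Strike purple from Frank, Kira.
That leaves Nate = blue. Remove blue from Omar.
No further eliminations apply; Frank can still be any of orange, pink, teal.

orange, pink, teal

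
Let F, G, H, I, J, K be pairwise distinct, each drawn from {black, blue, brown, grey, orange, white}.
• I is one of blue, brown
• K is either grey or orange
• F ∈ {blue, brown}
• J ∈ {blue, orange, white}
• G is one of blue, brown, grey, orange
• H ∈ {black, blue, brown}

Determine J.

white

Among the 6 variables, black fits only H (and all 6 values in {black, blue, brown, grey, orange, white} must be used), so H = black.
The 5 still-open variables draw from only 5 values {blue, brown, grey, orange, white}, so each is used; only J can be white, hence J = white.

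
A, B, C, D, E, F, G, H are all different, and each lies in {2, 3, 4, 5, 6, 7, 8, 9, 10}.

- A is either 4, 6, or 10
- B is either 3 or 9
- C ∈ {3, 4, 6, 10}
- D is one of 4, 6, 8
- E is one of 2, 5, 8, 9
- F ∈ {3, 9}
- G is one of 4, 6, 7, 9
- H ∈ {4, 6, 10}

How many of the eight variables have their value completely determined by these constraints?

2

B and F between them cover only {3, 9} — a naked pair. Remove those values from C, E, G.
A, C, H share exactly the 3 values {4, 6, 10}; by pigeonhole those values go to them, so strike 4, 6, 10 from D, G.
D has just one choice, so D = 8. Remove 8 from E.
G's domain is down to {7}, so G = 7.
Determined: D=8, G=7. The other variables each still have more than one consistent value. That makes 2.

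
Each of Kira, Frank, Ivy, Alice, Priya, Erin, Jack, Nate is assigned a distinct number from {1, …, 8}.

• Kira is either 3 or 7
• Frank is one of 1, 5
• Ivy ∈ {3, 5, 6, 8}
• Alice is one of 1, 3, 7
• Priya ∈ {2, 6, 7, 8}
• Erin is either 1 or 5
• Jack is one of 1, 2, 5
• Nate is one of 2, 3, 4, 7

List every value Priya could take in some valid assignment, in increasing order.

The 8 variables together cover exactly {1, 2, 3, 4, 5, 6, 7, 8} — 8 values for 8 variables — and 4 appears only in Nate's list, so Nate = 4.
Frank and Erin share exactly the 2 values {1, 5}; by pigeonhole those values go to them, so strike 1, 5 from Ivy, Alice, Jack.
That leaves Jack = 2. Eliminate 2 elsewhere: Priya.
Kira and Alice share exactly the 2 values {3, 7}; by pigeonhole those values go to them, so strike 3, 7 from Ivy, Priya.
No further eliminations apply; Priya can still be any of 6, 8.

6, 8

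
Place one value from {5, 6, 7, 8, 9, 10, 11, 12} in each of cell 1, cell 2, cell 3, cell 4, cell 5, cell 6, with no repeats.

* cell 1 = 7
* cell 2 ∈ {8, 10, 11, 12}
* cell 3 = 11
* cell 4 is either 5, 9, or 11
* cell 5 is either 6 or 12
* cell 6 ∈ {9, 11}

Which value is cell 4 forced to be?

cell 1 must be 7 (only option left).
cell 3 must be 11 (only option left). Remove 11 from cell 2, cell 4, cell 6.
cell 6's domain is down to {9}, so cell 6 = 9. Strike 9 from cell 4.
So cell 4 = 5.

5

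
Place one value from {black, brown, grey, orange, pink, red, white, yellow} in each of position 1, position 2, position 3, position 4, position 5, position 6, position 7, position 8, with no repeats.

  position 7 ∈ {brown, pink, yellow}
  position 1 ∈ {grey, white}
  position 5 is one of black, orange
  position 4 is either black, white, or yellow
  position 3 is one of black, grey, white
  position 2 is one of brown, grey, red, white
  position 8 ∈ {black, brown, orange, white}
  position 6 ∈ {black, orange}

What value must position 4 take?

Among the 8 variables, pink fits only position 7 (and all 8 values in {black, brown, grey, orange, pink, red, white, yellow} must be used), so position 7 = pink.
The 7 still-open variables together cover exactly {black, brown, grey, orange, red, white, yellow} — 7 values for 7 variables — and red appears only in position 2's list, so position 2 = red.
The 6 still-open variables together cover exactly {black, brown, grey, orange, white, yellow} — 6 values for 6 variables — and brown appears only in position 8's list, so position 8 = brown.
The 5 still-open variables together cover exactly {black, grey, orange, white, yellow} — 5 values for 5 variables — and yellow appears only in position 4's list, so position 4 = yellow.

yellow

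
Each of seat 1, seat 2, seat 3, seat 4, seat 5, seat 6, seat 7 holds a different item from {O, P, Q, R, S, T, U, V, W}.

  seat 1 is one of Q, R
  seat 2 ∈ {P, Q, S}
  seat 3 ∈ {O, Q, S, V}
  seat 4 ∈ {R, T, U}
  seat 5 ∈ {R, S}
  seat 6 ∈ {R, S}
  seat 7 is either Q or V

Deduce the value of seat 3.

O

seat 5 and seat 6 share exactly the 2 values {R, S}; by pigeonhole those values go to them, so strike R, S from seat 1, seat 2, seat 3, seat 4.
That leaves seat 1 = Q. So seat 2, seat 3, seat 7 can't be Q.
seat 2 must be P (only option left).
That leaves seat 7 = V. Strike V from seat 3.
So seat 3 = O.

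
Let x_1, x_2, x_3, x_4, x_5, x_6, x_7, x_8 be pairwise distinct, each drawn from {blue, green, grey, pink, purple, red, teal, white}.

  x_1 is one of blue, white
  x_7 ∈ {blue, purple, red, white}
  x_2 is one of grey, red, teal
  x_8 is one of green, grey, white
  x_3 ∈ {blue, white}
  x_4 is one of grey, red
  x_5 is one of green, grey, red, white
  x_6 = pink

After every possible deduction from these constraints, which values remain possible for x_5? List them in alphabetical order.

green, grey, red

x_6 must be pink (only option left).
Among the 7 still-open variables, purple fits only x_7 (and all 7 values in {blue, green, grey, purple, red, teal, white} must be used), so x_7 = purple.
The 6 still-open variables together cover exactly {blue, green, grey, red, teal, white} — 6 values for 6 variables — and teal appears only in x_2's list, so x_2 = teal.
The 2 variables x_1 and x_3 are confined to {blue, white}, which locks those values in; drop them from x_5, x_8.
No further eliminations apply; x_5 can still be any of green, grey, red.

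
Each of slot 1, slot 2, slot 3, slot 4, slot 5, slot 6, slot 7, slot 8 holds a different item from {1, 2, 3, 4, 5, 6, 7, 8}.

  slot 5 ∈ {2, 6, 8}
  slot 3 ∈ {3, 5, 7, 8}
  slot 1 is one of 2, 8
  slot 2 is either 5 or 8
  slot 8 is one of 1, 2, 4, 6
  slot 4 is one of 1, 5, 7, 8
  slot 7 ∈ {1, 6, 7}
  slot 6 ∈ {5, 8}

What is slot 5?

6

The 8 variables draw from only 8 values {1, 2, 3, 4, 5, 6, 7, 8}, so each is used; only slot 3 can be 3, hence slot 3 = 3.
The 7 still-open variables together cover exactly {1, 2, 4, 5, 6, 7, 8} — 7 values for 7 variables — and 4 appears only in slot 8's list, so slot 8 = 4.
slot 2 and slot 6 between them cover only {5, 8} — a naked pair. Remove those values from slot 1, slot 4, slot 5.
slot 1's domain is down to {2}, so slot 1 = 2. Eliminate 2 elsewhere: slot 5.
So slot 5 = 6.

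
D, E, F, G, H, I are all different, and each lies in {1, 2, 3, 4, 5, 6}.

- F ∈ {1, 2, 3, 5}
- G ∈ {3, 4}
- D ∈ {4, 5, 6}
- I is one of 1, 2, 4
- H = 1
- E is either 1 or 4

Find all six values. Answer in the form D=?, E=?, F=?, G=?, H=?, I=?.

D=6, E=4, F=5, G=3, H=1, I=2

H has just one choice, so H = 1. Eliminate 1 elsewhere: E, F, I.
E must be 4 (only option left). Strike 4 from D, G, I.
G must be 3 (only option left). Eliminate 3 elsewhere: F.
I must be 2 (only option left). Eliminate 2 elsewhere: F.
F has just one choice, so F = 5. Remove 5 from D.
D's domain is down to {6}, so D = 6.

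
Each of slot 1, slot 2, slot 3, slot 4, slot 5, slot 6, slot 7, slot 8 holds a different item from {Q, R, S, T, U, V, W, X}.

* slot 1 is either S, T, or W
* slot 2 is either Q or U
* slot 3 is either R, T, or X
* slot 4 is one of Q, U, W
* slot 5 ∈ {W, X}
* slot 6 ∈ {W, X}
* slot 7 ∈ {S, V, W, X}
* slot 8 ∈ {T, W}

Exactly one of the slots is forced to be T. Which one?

The 8 variables together cover exactly {Q, R, S, T, U, V, W, X} — 8 values for 8 variables — and R appears only in slot 3's list, so slot 3 = R.
The 7 still-open variables together cover exactly {Q, S, T, U, V, W, X} — 7 values for 7 variables — and V appears only in slot 7's list, so slot 7 = V.
Among the 6 still-open variables, S fits only slot 1 (and all 6 values in {Q, S, T, U, W, X} must be used), so slot 1 = S.
The 5 still-open variables together cover exactly {Q, T, U, W, X} — 5 values for 5 variables — and T appears only in slot 8's list, so slot 8 = T.

slot 8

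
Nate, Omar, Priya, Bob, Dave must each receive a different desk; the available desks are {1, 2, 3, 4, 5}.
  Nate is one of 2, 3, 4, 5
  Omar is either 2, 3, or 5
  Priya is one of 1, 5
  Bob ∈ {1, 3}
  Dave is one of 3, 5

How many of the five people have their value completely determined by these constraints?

2

The 5 variables together cover exactly {1, 2, 3, 4, 5} — 5 values for 5 variables — and 4 appears only in Nate's list, so Nate = 4.
The 4 still-open variables draw from only 4 values {1, 2, 3, 5}, so each is used; only Omar can be 2, hence Omar = 2.
Determined: Nate=4, Omar=2. The other people each still have more than one consistent value. That makes 2.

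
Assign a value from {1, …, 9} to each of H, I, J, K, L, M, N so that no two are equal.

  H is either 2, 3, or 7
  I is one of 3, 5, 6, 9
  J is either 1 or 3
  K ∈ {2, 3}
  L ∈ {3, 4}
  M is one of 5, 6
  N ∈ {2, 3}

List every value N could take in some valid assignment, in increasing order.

2, 3

K and N between them cover only {2, 3} — a naked pair. Remove those values from H, I, J, L.
H's domain is down to {7}, so H = 7.
That leaves J = 1.
L must be 4 (only option left).
No further eliminations apply; N can still be any of 2, 3.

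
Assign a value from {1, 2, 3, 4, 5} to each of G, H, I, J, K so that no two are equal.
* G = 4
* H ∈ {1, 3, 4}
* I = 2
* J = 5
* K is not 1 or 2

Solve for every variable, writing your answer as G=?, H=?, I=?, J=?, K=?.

G has just one choice, so G = 4. Strike 4 from H, K.
I must be 2 (only option left).
J must be 5 (only option left). Strike 5 from K.
That leaves K = 3. Strike 3 from H.
H must be 1 (only option left).

G=4, H=1, I=2, J=5, K=3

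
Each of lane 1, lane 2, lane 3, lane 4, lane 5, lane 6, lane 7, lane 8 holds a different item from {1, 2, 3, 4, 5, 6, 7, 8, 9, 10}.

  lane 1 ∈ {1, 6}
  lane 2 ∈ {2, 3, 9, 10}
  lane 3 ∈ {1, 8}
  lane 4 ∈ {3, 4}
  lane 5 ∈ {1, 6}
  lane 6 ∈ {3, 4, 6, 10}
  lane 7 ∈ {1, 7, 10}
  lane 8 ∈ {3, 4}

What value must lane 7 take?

7

The 2 variables lane 1 and lane 5 are confined to {1, 6}, which locks those values in; drop them from lane 3, lane 6, lane 7.
lane 3's domain is down to {8}, so lane 3 = 8.
The 2 variables lane 4 and lane 8 are confined to {3, 4}, which locks those values in; drop them from lane 2, lane 6.
lane 6 has just one choice, so lane 6 = 10. Strike 10 from lane 2, lane 7.
So lane 7 = 7.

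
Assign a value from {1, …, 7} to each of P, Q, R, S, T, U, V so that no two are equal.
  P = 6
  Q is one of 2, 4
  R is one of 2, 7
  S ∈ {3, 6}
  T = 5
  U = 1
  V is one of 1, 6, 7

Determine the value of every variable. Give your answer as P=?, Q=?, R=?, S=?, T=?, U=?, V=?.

P=6, Q=4, R=2, S=3, T=5, U=1, V=7

P must be 6 (only option left). So S, V can't be 6.
S has just one choice, so S = 3.
T must be 5 (only option left).
U must be 1 (only option left). So V can't be 1.
V must be 7 (only option left). Remove 7 from R.
R must be 2 (only option left). Eliminate 2 elsewhere: Q.
Q has just one choice, so Q = 4.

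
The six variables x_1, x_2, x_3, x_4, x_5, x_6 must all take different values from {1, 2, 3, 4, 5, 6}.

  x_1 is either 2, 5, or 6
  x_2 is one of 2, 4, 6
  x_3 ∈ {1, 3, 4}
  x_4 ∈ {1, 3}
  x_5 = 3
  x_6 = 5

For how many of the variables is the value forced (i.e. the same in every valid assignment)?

4

x_5 has just one choice, so x_5 = 3. So x_3, x_4 can't be 3.
x_6 has just one choice, so x_6 = 5. So x_1 can't be 5.
That leaves x_4 = 1. Strike 1 from x_3.
x_3's domain is down to {4}, so x_3 = 4. Eliminate 4 elsewhere: x_2.
Determined: x_3=4, x_4=1, x_5=3, x_6=5. The other variables each still have more than one consistent value. That makes 4.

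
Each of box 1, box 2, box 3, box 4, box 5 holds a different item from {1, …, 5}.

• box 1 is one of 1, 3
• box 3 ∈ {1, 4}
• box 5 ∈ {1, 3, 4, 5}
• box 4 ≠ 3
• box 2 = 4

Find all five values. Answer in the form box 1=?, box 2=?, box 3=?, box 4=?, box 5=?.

box 2 has just one choice, so box 2 = 4. Eliminate 4 elsewhere: box 3, box 4, box 5.
box 3 has just one choice, so box 3 = 1. Eliminate 1 elsewhere: box 1, box 4, box 5.
box 1 has just one choice, so box 1 = 3. So box 5 can't be 3.
That leaves box 5 = 5. Remove 5 from box 4.
box 4's domain is down to {2}, so box 4 = 2.

box 1=3, box 2=4, box 3=1, box 4=2, box 5=5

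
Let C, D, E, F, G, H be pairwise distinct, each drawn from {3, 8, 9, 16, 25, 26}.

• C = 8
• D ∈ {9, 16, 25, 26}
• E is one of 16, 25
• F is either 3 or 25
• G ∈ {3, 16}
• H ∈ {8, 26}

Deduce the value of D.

C has just one choice, so C = 8. So H can't be 8.
H's domain is down to {26}, so H = 26. So D can't be 26.
Among the 4 still-open variables, 9 fits only D (and all 4 values in {3, 9, 16, 25} must be used), so D = 9.

9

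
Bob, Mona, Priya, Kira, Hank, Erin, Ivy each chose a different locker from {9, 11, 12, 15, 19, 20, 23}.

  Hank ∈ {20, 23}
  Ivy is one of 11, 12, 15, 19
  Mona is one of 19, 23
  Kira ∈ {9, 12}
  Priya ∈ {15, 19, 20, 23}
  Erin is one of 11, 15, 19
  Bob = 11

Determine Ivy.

Bob's domain is down to {11}, so Bob = 11. Remove 11 from Erin, Ivy.
The 6 still-open variables draw from only 6 values {9, 12, 15, 19, 20, 23}, so each is used; only Kira can be 9, hence Kira = 9.
The 5 still-open variables draw from only 5 values {12, 15, 19, 20, 23}, so each is used; only Ivy can be 12, hence Ivy = 12.

12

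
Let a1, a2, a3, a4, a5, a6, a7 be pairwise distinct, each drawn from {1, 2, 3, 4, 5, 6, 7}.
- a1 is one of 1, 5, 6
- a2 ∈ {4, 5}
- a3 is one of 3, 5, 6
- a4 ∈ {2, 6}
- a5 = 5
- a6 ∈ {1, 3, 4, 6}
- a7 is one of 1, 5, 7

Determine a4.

a5's domain is down to {5}, so a5 = 5. Eliminate 5 elsewhere: a1, a2, a3, a7.
a2 has just one choice, so a2 = 4. Eliminate 4 elsewhere: a6.
The 5 still-open variables together cover exactly {1, 2, 3, 6, 7} — 5 values for 5 variables — and 2 appears only in a4's list, so a4 = 2.

2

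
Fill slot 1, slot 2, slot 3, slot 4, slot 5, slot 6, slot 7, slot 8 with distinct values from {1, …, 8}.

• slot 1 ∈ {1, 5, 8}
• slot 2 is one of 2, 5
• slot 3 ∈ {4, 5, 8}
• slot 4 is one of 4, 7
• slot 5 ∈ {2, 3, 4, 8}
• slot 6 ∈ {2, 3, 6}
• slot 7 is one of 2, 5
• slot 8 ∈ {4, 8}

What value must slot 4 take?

Among the 8 variables, 1 fits only slot 1 (and all 8 values in {1, 2, 3, 4, 5, 6, 7, 8} must be used), so slot 1 = 1.
The 7 still-open variables draw from only 7 values {2, 3, 4, 5, 6, 7, 8}, so each is used; only slot 6 can be 6, hence slot 6 = 6.
The 6 still-open variables draw from only 6 values {2, 3, 4, 5, 7, 8}, so each is used; only slot 5 can be 3, hence slot 5 = 3.
Among the 5 still-open variables, 7 fits only slot 4 (and all 5 values in {2, 4, 5, 7, 8} must be used), so slot 4 = 7.

7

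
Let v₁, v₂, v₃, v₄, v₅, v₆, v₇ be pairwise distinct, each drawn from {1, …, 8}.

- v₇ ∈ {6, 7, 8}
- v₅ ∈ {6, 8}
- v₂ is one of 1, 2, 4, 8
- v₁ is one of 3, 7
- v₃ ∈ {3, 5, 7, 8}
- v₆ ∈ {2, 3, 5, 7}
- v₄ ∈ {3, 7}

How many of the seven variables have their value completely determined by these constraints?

v₁ and v₄ share exactly the 2 values {3, 7}; by pigeonhole those values go to them, so strike 3, 7 from v₃, v₆, v₇.
The 2 variables v₅ and v₇ are confined to {6, 8}, which locks those values in; drop them from v₂, v₃.
That leaves v₃ = 5. Strike 5 from v₆.
That leaves v₆ = 2. Strike 2 from v₂.
Determined: v₃=5, v₆=2. The other variables each still have more than one consistent value. That makes 2.

2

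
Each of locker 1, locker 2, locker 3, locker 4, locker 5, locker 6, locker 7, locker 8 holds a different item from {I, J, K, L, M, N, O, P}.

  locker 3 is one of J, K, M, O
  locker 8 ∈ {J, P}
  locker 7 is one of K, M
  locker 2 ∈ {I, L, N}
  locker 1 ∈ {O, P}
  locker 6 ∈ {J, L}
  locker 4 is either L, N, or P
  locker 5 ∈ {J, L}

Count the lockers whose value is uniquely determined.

The 8 variables together cover exactly {I, J, K, L, M, N, O, P} — 8 values for 8 variables — and I appears only in locker 2's list, so locker 2 = I.
The 7 still-open variables together cover exactly {J, K, L, M, N, O, P} — 7 values for 7 variables — and N appears only in locker 4's list, so locker 4 = N.
The 2 variables locker 5 and locker 6 are confined to {J, L}, which locks those values in; drop them from locker 3, locker 8.
locker 8's domain is down to {P}, so locker 8 = P. Strike P from locker 1.
That leaves locker 1 = O. Eliminate O elsewhere: locker 3.
Determined: locker 1=O, locker 2=I, locker 4=N, locker 8=P. The other lockers each still have more than one consistent value. That makes 4.

4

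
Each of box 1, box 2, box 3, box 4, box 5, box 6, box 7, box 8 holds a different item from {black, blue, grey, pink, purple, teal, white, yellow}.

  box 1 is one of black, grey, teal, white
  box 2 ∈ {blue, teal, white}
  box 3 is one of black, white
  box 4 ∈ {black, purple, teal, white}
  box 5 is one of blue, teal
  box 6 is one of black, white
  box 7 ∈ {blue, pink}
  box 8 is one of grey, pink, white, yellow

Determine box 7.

pink

The 8 variables together cover exactly {black, blue, grey, pink, purple, teal, white, yellow} — 8 values for 8 variables — and purple appears only in box 4's list, so box 4 = purple.
The 7 still-open variables draw from only 7 values {black, blue, grey, pink, teal, white, yellow}, so each is used; only box 8 can be yellow, hence box 8 = yellow.
Among the 6 still-open variables, grey fits only box 1 (and all 6 values in {black, blue, grey, pink, teal, white} must be used), so box 1 = grey.
The 5 still-open variables draw from only 5 values {black, blue, pink, teal, white}, so each is used; only box 7 can be pink, hence box 7 = pink.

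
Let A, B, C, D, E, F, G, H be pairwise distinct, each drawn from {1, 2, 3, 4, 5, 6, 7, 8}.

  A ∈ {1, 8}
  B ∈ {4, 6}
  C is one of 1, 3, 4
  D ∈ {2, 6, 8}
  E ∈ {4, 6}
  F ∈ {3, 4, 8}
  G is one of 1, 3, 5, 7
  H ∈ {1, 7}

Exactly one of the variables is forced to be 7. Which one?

H

The 8 variables draw from only 8 values {1, 2, 3, 4, 5, 6, 7, 8}, so each is used; only D can be 2, hence D = 2.
Among the 7 still-open variables, 5 fits only G (and all 7 values in {1, 3, 4, 5, 6, 7, 8} must be used), so G = 5.
The 6 still-open variables together cover exactly {1, 3, 4, 6, 7, 8} — 6 values for 6 variables — and 7 appears only in H's list, so H = 7.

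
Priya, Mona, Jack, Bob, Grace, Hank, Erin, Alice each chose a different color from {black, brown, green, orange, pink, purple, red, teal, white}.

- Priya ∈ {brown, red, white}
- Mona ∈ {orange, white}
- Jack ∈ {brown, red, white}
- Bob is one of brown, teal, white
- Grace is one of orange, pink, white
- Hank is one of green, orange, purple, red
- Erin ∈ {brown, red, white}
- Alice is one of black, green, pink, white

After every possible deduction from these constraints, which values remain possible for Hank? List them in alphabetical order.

The 3 variables Priya, Jack, Erin are confined to {brown, red, white}, which locks those values in; drop them from Mona, Bob, Grace, Hank, Alice.
Mona's domain is down to {orange}, so Mona = orange. Remove orange from Grace, Hank.
Bob's domain is down to {teal}, so Bob = teal.
Grace must be pink (only option left). Eliminate pink elsewhere: Alice.
No further eliminations apply; Hank can still be any of green, purple.

green, purple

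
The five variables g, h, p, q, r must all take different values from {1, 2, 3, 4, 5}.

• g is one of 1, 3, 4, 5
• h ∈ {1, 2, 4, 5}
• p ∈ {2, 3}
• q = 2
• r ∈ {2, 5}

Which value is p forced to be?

q must be 2 (only option left). So h, p, r can't be 2.
So p = 3.

3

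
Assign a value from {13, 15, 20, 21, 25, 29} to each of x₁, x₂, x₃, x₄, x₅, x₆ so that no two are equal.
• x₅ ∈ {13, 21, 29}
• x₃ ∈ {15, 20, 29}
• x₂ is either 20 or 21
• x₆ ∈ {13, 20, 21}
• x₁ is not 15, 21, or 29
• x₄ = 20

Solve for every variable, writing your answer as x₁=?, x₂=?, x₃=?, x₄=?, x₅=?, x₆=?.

x₁=25, x₂=21, x₃=15, x₄=20, x₅=29, x₆=13

x₄ must be 20 (only option left). Remove 20 from x₁, x₂, x₃, x₆.
x₂'s domain is down to {21}, so x₂ = 21. Eliminate 21 elsewhere: x₅, x₆.
x₆ must be 13 (only option left). Strike 13 from x₁, x₅.
x₁ must be 25 (only option left).
That leaves x₅ = 29. Strike 29 from x₃.
That leaves x₃ = 15.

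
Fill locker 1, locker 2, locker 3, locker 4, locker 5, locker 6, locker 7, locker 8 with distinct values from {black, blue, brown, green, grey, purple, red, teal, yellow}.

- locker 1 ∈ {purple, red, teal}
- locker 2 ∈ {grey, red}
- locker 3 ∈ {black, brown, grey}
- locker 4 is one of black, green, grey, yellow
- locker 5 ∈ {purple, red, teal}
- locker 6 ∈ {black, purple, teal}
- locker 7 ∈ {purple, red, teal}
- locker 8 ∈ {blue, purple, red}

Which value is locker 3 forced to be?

brown

locker 1, locker 5, locker 7 share exactly the 3 values {purple, red, teal}; by pigeonhole those values go to them, so strike purple, red, teal from locker 2, locker 6, locker 8.
locker 2 must be grey (only option left). Strike grey from locker 3, locker 4.
locker 6's domain is down to {black}, so locker 6 = black. Eliminate black elsewhere: locker 3, locker 4.
So locker 3 = brown.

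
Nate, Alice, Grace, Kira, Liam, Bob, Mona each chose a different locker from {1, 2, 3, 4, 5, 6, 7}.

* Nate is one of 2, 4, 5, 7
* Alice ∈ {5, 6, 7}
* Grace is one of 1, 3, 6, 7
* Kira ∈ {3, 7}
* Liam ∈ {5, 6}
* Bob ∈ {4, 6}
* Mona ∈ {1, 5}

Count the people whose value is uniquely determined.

The 7 variables draw from only 7 values {1, 2, 3, 4, 5, 6, 7}, so each is used; only Nate can be 2, hence Nate = 2.
The 6 still-open variables together cover exactly {1, 3, 4, 5, 6, 7} — 6 values for 6 variables — and 4 appears only in Bob's list, so Bob = 4.
Determined: Nate=2, Bob=4. The other people each still have more than one consistent value. That makes 2.

2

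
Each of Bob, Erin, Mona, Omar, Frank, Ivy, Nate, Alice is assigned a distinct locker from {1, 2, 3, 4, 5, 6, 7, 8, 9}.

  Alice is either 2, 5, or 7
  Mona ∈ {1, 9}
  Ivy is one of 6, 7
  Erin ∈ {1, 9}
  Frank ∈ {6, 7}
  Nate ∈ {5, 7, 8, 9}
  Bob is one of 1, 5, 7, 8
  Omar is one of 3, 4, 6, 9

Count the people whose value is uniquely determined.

1

Erin and Mona share exactly the 2 values {1, 9}; by pigeonhole those values go to them, so strike 1, 9 from Bob, Omar, Nate.
Frank and Ivy between them cover only {6, 7} — a naked pair. Remove those values from Bob, Omar, Nate, Alice.
The 2 variables Bob and Nate are confined to {5, 8}, which locks those values in; drop them from Alice.
Alice's domain is down to {2}, so Alice = 2.
Determined: Alice=2. The other people each still have more than one consistent value. That makes 1.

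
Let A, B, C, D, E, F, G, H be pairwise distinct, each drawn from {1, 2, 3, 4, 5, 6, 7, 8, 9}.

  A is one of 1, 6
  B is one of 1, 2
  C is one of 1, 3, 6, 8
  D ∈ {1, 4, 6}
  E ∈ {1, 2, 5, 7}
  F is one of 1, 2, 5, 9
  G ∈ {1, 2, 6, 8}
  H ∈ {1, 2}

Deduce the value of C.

B and H share exactly the 2 values {1, 2}; by pigeonhole those values go to them, so strike 1, 2 from A, C, D, E, F, G.
A has just one choice, so A = 6. Eliminate 6 elsewhere: C, D, G.
D has just one choice, so D = 4.
G has just one choice, so G = 8. So C can't be 8.
So C = 3.

3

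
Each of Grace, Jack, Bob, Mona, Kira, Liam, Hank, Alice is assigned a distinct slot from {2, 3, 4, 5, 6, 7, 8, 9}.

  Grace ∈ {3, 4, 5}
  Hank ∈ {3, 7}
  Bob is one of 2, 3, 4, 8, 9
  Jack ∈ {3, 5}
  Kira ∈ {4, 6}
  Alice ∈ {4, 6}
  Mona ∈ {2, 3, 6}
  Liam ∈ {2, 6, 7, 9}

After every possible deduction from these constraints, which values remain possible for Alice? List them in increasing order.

4, 6

The 8 variables draw from only 8 values {2, 3, 4, 5, 6, 7, 8, 9}, so each is used; only Bob can be 8, hence Bob = 8.
The 7 still-open variables draw from only 7 values {2, 3, 4, 5, 6, 7, 9}, so each is used; only Liam can be 9, hence Liam = 9.
The 6 still-open variables together cover exactly {2, 3, 4, 5, 6, 7} — 6 values for 6 variables — and 2 appears only in Mona's list, so Mona = 2.
The 5 still-open variables together cover exactly {3, 4, 5, 6, 7} — 5 values for 5 variables — and 7 appears only in Hank's list, so Hank = 7.
Kira and Alice share exactly the 2 values {4, 6}; by pigeonhole those values go to them, so strike 4, 6 from Grace.
No further eliminations apply; Alice can still be any of 4, 6.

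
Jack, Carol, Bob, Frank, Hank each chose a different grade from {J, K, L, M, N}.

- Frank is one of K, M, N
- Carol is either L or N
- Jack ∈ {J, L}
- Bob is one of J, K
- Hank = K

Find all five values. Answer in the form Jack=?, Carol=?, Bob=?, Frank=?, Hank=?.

Jack=L, Carol=N, Bob=J, Frank=M, Hank=K

Hank has just one choice, so Hank = K. Remove K from Bob, Frank.
Bob's domain is down to {J}, so Bob = J. So Jack can't be J.
Jack has just one choice, so Jack = L. So Carol can't be L.
Carol must be N (only option left). So Frank can't be N.
That leaves Frank = M.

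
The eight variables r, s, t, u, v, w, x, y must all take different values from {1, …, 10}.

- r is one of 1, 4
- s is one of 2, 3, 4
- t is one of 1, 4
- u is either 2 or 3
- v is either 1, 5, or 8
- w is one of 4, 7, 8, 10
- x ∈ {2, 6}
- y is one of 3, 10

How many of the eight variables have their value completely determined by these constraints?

The 2 variables r and t are confined to {1, 4}, which locks those values in; drop them from s, v, w.
s and u between them cover only {2, 3} — a naked pair. Remove those values from x, y.
That leaves x = 6.
y's domain is down to {10}, so y = 10. Remove 10 from w.
Determined: x=6, y=10. The other variables each still have more than one consistent value. That makes 2.

2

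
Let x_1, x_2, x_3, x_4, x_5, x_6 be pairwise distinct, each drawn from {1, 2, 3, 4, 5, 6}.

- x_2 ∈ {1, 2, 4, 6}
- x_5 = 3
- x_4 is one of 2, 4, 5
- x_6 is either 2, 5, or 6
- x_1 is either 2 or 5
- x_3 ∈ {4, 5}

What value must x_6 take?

6

x_5's domain is down to {3}, so x_5 = 3.
The 5 still-open variables together cover exactly {1, 2, 4, 5, 6} — 5 values for 5 variables — and 1 appears only in x_2's list, so x_2 = 1.
The 4 still-open variables draw from only 4 values {2, 4, 5, 6}, so each is used; only x_6 can be 6, hence x_6 = 6.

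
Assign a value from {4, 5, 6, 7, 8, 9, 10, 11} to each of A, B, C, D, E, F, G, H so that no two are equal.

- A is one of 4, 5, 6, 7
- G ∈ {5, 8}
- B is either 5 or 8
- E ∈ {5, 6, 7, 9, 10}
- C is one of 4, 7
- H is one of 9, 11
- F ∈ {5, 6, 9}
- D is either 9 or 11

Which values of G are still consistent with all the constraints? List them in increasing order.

The 8 variables together cover exactly {4, 5, 6, 7, 8, 9, 10, 11} — 8 values for 8 variables — and 10 appears only in E's list, so E = 10.
The 2 variables B and G are confined to {5, 8}, which locks those values in; drop them from A, F.
D and H share exactly the 2 values {9, 11}; by pigeonhole those values go to them, so strike 9, 11 from F.
F must be 6 (only option left). So A can't be 6.
No further eliminations apply; G can still be any of 5, 8.

5, 8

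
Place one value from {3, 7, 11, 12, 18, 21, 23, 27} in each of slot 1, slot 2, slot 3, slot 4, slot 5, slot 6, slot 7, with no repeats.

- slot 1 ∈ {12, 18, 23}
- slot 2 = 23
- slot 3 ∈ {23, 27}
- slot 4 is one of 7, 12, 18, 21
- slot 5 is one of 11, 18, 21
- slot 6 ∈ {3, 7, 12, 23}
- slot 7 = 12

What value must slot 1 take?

18

slot 2 has just one choice, so slot 2 = 23. Strike 23 from slot 1, slot 3, slot 6.
slot 3 must be 27 (only option left).
slot 7 has just one choice, so slot 7 = 12. So slot 1, slot 4, slot 6 can't be 12.
So slot 1 = 18.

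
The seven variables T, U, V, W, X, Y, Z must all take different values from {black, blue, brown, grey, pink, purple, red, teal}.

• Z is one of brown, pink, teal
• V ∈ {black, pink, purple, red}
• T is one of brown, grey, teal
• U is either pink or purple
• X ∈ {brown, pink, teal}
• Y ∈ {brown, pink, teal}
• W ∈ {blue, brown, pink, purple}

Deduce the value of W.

blue

The 3 variables X, Y, Z are confined to {brown, pink, teal}, which locks those values in; drop them from T, U, V, W.
T must be grey (only option left).
U has just one choice, so U = purple. So V, W can't be purple.
So W = blue.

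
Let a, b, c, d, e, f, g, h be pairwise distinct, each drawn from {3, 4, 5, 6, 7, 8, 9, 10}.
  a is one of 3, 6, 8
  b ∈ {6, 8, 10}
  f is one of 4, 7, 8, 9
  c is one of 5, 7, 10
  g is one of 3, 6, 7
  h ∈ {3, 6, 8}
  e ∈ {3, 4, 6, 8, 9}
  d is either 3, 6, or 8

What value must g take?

7

Among the 8 variables, 5 fits only c (and all 8 values in {3, 4, 5, 6, 7, 8, 9, 10} must be used), so c = 5.
The 7 still-open variables together cover exactly {3, 4, 6, 7, 8, 9, 10} — 7 values for 7 variables — and 10 appears only in b's list, so b = 10.
a, d, h share exactly the 3 values {3, 6, 8}; by pigeonhole those values go to them, so strike 3, 6, 8 from e, f, g.
So g = 7.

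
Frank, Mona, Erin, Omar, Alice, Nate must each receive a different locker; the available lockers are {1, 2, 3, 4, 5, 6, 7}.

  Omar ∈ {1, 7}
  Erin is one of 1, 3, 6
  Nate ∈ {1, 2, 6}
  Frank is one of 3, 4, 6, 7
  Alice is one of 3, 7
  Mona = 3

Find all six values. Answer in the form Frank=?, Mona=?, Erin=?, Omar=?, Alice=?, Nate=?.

Frank=4, Mona=3, Erin=6, Omar=1, Alice=7, Nate=2

Mona must be 3 (only option left). Remove 3 from Frank, Erin, Alice.
Alice's domain is down to {7}, so Alice = 7. So Frank, Omar can't be 7.
Omar must be 1 (only option left). Eliminate 1 elsewhere: Erin, Nate.
Erin has just one choice, so Erin = 6. Remove 6 from Frank, Nate.
Nate's domain is down to {2}, so Nate = 2.
Frank must be 4 (only option left).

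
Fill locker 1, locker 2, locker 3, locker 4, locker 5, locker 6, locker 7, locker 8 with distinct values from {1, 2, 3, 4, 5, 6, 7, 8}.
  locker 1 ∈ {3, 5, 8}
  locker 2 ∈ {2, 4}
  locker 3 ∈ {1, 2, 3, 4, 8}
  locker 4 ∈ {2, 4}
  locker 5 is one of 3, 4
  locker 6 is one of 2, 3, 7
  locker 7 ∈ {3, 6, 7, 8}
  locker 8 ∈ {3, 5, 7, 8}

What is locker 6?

The 8 variables together cover exactly {1, 2, 3, 4, 5, 6, 7, 8} — 8 values for 8 variables — and 1 appears only in locker 3's list, so locker 3 = 1.
The 7 still-open variables draw from only 7 values {2, 3, 4, 5, 6, 7, 8}, so each is used; only locker 7 can be 6, hence locker 7 = 6.
locker 2 and locker 4 between them cover only {2, 4} — a naked pair. Remove those values from locker 5, locker 6.
locker 5 must be 3 (only option left). So locker 1, locker 6, locker 8 can't be 3.
So locker 6 = 7.

7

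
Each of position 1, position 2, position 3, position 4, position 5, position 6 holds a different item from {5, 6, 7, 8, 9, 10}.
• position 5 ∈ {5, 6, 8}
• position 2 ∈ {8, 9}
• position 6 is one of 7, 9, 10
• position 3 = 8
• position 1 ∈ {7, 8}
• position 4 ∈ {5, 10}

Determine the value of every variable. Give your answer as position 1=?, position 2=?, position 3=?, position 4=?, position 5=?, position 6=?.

position 1=7, position 2=9, position 3=8, position 4=5, position 5=6, position 6=10

position 3 must be 8 (only option left). Eliminate 8 elsewhere: position 1, position 2, position 5.
position 1 has just one choice, so position 1 = 7. Remove 7 from position 6.
That leaves position 2 = 9. Remove 9 from position 6.
position 6's domain is down to {10}, so position 6 = 10. Remove 10 from position 4.
That leaves position 4 = 5. Remove 5 from position 5.
position 5's domain is down to {6}, so position 5 = 6.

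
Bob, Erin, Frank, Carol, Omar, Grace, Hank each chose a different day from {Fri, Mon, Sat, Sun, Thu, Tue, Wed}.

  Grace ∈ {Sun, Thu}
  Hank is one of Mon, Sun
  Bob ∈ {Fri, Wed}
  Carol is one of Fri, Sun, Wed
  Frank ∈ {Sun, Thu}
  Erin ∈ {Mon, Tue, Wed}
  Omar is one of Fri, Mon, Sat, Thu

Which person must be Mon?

Hank

The 7 variables draw from only 7 values {Fri, Mon, Sat, Sun, Thu, Tue, Wed}, so each is used; only Omar can be Sat, hence Omar = Sat.
The 6 still-open variables draw from only 6 values {Fri, Mon, Sun, Thu, Tue, Wed}, so each is used; only Erin can be Tue, hence Erin = Tue.
The 5 still-open variables draw from only 5 values {Fri, Mon, Sun, Thu, Wed}, so each is used; only Hank can be Mon, hence Hank = Mon.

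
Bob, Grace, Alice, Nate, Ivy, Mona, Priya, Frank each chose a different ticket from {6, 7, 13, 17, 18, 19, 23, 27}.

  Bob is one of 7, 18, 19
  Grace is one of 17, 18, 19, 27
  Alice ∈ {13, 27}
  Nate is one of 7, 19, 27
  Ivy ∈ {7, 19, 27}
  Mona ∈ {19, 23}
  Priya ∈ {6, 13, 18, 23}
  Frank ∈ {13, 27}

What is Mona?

23

The 8 variables together cover exactly {6, 7, 13, 17, 18, 19, 23, 27} — 8 values for 8 variables — and 6 appears only in Priya's list, so Priya = 6.
The 7 still-open variables together cover exactly {7, 13, 17, 18, 19, 23, 27} — 7 values for 7 variables — and 17 appears only in Grace's list, so Grace = 17.
Among the 6 still-open variables, 18 fits only Bob (and all 6 values in {7, 13, 18, 19, 23, 27} must be used), so Bob = 18.
The 5 still-open variables together cover exactly {7, 13, 19, 23, 27} — 5 values for 5 variables — and 23 appears only in Mona's list, so Mona = 23.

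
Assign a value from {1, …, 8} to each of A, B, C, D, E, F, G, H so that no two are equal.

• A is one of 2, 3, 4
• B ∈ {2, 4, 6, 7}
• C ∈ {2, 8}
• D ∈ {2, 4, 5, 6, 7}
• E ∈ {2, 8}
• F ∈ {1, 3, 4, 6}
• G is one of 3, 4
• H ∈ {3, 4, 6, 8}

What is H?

Among the 8 variables, 1 fits only F (and all 8 values in {1, 2, 3, 4, 5, 6, 7, 8} must be used), so F = 1.
Among the 7 still-open variables, 5 fits only D (and all 7 values in {2, 3, 4, 5, 6, 7, 8} must be used), so D = 5.
The 6 still-open variables draw from only 6 values {2, 3, 4, 6, 7, 8}, so each is used; only B can be 7, hence B = 7.
The 5 still-open variables draw from only 5 values {2, 3, 4, 6, 8}, so each is used; only H can be 6, hence H = 6.

6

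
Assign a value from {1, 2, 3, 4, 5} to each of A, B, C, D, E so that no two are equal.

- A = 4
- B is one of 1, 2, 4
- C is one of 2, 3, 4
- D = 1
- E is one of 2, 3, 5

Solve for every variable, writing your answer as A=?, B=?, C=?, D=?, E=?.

A=4, B=2, C=3, D=1, E=5

A's domain is down to {4}, so A = 4. Remove 4 from B, C.
That leaves D = 1. Remove 1 from B.
B must be 2 (only option left). So C, E can't be 2.
C has just one choice, so C = 3. Strike 3 from E.
E's domain is down to {5}, so E = 5.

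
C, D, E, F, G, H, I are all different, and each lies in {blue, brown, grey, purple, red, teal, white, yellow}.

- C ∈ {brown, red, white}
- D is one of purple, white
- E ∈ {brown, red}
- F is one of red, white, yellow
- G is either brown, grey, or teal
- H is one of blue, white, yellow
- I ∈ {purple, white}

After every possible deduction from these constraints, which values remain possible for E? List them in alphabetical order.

brown, red

D and I between them cover only {purple, white} — a naked pair. Remove those values from C, F, H.
The 2 variables C and E are confined to {brown, red}, which locks those values in; drop them from F, G.
F has just one choice, so F = yellow. Eliminate yellow elsewhere: H.
H must be blue (only option left).
No further eliminations apply; E can still be any of brown, red.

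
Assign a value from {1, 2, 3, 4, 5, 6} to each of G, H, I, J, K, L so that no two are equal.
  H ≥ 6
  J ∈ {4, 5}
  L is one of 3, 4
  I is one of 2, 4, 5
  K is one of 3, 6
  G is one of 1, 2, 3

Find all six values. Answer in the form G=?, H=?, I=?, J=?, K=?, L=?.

G=1, H=6, I=2, J=5, K=3, L=4

H's domain is down to {6}, so H = 6. Strike 6 from K.
K's domain is down to {3}, so K = 3. Eliminate 3 elsewhere: G, L.
L must be 4 (only option left). Strike 4 from I, J.
J must be 5 (only option left). Eliminate 5 elsewhere: I.
I has just one choice, so I = 2. Strike 2 from G.
G has just one choice, so G = 1.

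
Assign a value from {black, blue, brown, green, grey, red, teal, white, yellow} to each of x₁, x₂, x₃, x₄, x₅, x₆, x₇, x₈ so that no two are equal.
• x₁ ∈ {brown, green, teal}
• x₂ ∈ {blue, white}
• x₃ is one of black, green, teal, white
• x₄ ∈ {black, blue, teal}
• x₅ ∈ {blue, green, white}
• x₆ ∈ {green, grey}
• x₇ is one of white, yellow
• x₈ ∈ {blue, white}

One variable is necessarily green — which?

x₅

The 8 variables together cover exactly {black, blue, brown, green, grey, teal, white, yellow} — 8 values for 8 variables — and brown appears only in x₁'s list, so x₁ = brown.
Among the 7 still-open variables, grey fits only x₆ (and all 7 values in {black, blue, green, grey, teal, white, yellow} must be used), so x₆ = grey.
The 6 still-open variables together cover exactly {black, blue, green, teal, white, yellow} — 6 values for 6 variables — and yellow appears only in x₇'s list, so x₇ = yellow.
x₂ and x₈ between them cover only {blue, white} — a naked pair. Remove those values from x₃, x₄, x₅.
So green goes to x₅.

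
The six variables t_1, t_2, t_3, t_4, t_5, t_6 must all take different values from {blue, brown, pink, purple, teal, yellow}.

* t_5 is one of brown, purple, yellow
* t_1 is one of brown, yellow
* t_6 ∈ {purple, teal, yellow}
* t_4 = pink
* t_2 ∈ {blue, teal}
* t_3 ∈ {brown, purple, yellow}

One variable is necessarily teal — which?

t_4 must be pink (only option left).
Among the 5 still-open variables, blue fits only t_2 (and all 5 values in {blue, brown, purple, teal, yellow} must be used), so t_2 = blue.
The 4 still-open variables draw from only 4 values {brown, purple, teal, yellow}, so each is used; only t_6 can be teal, hence t_6 = teal.

t_6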